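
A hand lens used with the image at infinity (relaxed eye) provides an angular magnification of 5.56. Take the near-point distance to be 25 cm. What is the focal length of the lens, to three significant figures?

For the image at infinity, M = D/f.
f = D/M = 25/5.56 = 4.496 cm.

4.50 cm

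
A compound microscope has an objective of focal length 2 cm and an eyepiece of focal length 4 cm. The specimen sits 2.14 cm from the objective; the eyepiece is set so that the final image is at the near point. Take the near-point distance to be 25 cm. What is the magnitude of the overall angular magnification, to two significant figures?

100

Objective: 1/d_i = 1/f_obj - 1/d_o = 1/2 - 1/2.14 = 0.03271 cm^-1, so d_i = 30.571 cm.
m_obj = -d_i/d_o = -30.571/2.14 = -14.286.
Eyepiece angular magnification (image at near point): M_eye = 1 + D/f_e = 1 + 25/4 = 7.250.
Overall M = m_obj x M_eye = (-14.286)(7.250) = -103.57.
|M| = 103.57.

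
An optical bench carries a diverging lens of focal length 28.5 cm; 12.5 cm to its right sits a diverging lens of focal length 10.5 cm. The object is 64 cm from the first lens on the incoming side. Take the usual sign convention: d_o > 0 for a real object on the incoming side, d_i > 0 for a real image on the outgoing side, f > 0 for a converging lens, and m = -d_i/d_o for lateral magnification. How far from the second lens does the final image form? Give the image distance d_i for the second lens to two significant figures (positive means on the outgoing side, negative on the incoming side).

-7.9 cm

First lens: d_i1 = 1/(1/(-28.5) - 1/64) = -19.719 cm.
The intermediate image is virtual, 19.719 cm to the left of lens 1, so d_o2 = L - d_i1 = 12.5 - (-19.719) = 32.219 cm.
Second lens: d_i2 = 1/(1/(-10.5) - 1/(32.219)) = -7.919 cm.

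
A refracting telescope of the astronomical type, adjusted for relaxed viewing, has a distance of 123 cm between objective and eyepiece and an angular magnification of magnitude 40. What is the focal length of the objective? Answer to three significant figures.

120 cm

In normal adjustment the tube length equals f_obj + f_eye and |M| = f_obj/f_eye.
So f_obj = 40 f_eye and 40 f_eye + f_eye = 123 cm, giving f_eye = 123/41 = 3.000 cm and f_obj = 120.000 cm.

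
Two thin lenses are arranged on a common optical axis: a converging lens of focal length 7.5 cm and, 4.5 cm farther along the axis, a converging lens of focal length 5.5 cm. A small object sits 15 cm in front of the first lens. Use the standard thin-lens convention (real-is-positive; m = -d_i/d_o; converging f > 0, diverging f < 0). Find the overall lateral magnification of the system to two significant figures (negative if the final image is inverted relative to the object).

-0.34

Applying the thin-lens equation to the first lens, 1/7.5 = 1/15 + 1/d_i1, which gives d_i1 = 15.000 cm.
Its lateral magnification is m_1 = -d_i1/d_o1 = -(15.000)/15 = -1.0000.
This image would form 15.000 cm past lens 1, i.e. 10.500 cm beyond lens 2, so it is a virtual object for lens 2: d_o2 = 4.5 - 15.000 = -10.500 cm.
Applying the thin-lens equation again with f_2 = 5.5 cm and d_o2 = -10.500 cm gives d_i2 = 3.609 cm.
m_2 = -(3.609)/(-10.500) = 0.3438.
Overall magnification: m = m_1 m_2 = -0.3438.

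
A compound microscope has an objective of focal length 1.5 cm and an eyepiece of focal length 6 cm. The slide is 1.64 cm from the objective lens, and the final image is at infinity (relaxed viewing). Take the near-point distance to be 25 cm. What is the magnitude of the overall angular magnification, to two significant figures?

45

Objective: 1/d_i = 1/f_obj - 1/d_o = 1/1.5 - 1/1.64 = 0.05691 cm^-1, so d_i = 17.571 cm.
m_obj = -d_i/d_o = -17.571/1.64 = -10.714.
Eyepiece angular magnification (image at infinity): M_eye = D/f_e = 25/6 = 4.167.
Overall M = m_obj x M_eye = (-10.714)(4.167) = -44.64.
|M| = 44.64.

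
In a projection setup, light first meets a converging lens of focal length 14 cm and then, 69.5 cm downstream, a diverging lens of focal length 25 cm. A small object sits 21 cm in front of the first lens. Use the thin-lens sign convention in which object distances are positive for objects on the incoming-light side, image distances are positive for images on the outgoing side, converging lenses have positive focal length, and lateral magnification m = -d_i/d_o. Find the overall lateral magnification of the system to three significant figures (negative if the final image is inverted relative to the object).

Applying the thin-lens equation to the first lens, 1/14 = 1/21 + 1/d_i1, which gives d_i1 = 42.000 cm.
Its lateral magnification is m_1 = -d_i1/d_o1 = -(42.000)/21 = -2.0000.
That image sits 27.500 cm in front of the second lens, so d_o2 = 27.500 cm.
Applying the thin-lens equation again with f_2 = -25 cm and d_o2 = 27.500 cm gives d_i2 = -13.095 cm.
m_2 = -(-13.095)/(27.500) = 0.4762.
Overall magnification: m = m_1 m_2 = -0.9524.

-0.952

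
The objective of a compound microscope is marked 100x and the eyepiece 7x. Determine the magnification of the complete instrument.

700

The overall magnification of a compound microscope is the product of the objective and eyepiece magnifications:
M = M_obj x M_eye = 100 x 7 = 700.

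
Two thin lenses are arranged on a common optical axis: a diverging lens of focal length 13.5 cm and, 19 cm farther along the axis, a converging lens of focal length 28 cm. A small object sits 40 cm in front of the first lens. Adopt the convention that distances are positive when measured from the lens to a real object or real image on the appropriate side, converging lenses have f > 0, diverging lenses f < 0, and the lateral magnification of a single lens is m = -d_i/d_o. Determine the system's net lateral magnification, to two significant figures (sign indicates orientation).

First lens: d_i1 = 1/(1/(-13.5) - 1/40) = -10.093 cm.
m_1 = -(-10.093)/40 = 0.2523.
The intermediate image is virtual, 10.093 cm to the left of lens 1, so d_o2 = L - d_i1 = 19 - (-10.093) = 29.093 cm.
Second lens: d_i2 = 1/(1/28 - 1/(29.093)) = 744.991 cm.
m_2 = -(744.991)/(29.093) = -25.6068.
Overall magnification: m = m_1 m_2 = -6.4615.

-6.5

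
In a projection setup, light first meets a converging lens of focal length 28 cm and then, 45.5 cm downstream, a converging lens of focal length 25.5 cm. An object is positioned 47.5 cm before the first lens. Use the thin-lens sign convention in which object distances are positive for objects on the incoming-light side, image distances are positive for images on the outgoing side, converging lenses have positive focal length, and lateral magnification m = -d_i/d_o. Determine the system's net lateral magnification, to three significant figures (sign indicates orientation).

-0.760

Applying the thin-lens equation to the first lens, 1/28 = 1/47.5 + 1/d_i1, which gives d_i1 = 68.205 cm.
Its lateral magnification is m_1 = -d_i1/d_o1 = -(68.205)/47.5 = -1.4359.
This image would form 68.205 cm past lens 1, i.e. 22.705 cm beyond lens 2, so it is a virtual object for lens 2: d_o2 = 45.5 - 68.205 = -22.705 cm.
Applying the thin-lens equation again with f_2 = 25.5 cm and d_o2 = -22.705 cm gives d_i2 = 12.011 cm.
m_2 = -(12.011)/(-22.705) = 0.5290.
The system's lateral magnification is m_1 m_2 = (-1.4359)(0.5290) = -0.7596.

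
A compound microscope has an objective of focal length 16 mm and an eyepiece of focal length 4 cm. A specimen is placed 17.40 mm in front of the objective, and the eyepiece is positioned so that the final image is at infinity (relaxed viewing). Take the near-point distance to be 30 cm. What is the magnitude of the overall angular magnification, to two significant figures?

Convert to cm: f_obj = 16 mm = 1.6 cm; d_o = 17.40 mm = 1.74 cm.
Objective: 1/d_i = 1/f_obj - 1/d_o = 1/1.6 - 1/1.74 = 0.05029 cm^-1, so d_i = 19.886 cm.
m_obj = -d_i/d_o = -19.886/1.74 = -11.429.
Eyepiece angular magnification (image at infinity): M_eye = D/f_e = 30/4 = 7.500.
Overall M = m_obj x M_eye = (-11.429)(7.500) = -85.71.
|M| = 85.71.

86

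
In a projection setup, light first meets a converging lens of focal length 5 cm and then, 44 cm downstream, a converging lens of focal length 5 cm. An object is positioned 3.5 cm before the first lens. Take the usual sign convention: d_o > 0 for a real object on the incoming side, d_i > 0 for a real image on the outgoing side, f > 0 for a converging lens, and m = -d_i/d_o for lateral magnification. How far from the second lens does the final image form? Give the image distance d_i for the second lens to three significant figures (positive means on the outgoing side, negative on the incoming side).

Applying the thin-lens equation to the first lens, 1/5 = 1/3.5 + 1/d_i1, which gives d_i1 = -11.667 cm.
The intermediate image is virtual, 11.667 cm to the left of lens 1, so d_o2 = L - d_i1 = 44 - (-11.667) = 55.667 cm.
Applying the thin-lens equation again with f_2 = 5 cm and d_o2 = 55.667 cm gives d_i2 = 5.493 cm.

5.49 cm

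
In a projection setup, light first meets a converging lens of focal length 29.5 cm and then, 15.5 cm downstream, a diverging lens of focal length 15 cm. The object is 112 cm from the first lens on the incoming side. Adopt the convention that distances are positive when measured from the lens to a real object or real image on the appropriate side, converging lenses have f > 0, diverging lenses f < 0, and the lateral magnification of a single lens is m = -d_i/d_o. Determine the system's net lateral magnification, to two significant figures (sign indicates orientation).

0.56

Applying the thin-lens equation to the first lens, 1/29.5 = 1/112 + 1/d_i1, which gives d_i1 = 40.048 cm.
Its lateral magnification is m_1 = -d_i1/d_o1 = -(40.048)/112 = -0.3576.
This image would form 40.048 cm past lens 1, i.e. 24.548 cm beyond lens 2, so it is a virtual object for lens 2: d_o2 = 15.5 - 40.048 = -24.548 cm.
Applying the thin-lens equation again with f_2 = -15 cm and d_o2 = -24.548 cm gives d_i2 = -38.564 cm.
m_2 = -(-38.564)/(-24.548) = -1.5709.
Overall magnification: m = m_1 m_2 = 0.5617.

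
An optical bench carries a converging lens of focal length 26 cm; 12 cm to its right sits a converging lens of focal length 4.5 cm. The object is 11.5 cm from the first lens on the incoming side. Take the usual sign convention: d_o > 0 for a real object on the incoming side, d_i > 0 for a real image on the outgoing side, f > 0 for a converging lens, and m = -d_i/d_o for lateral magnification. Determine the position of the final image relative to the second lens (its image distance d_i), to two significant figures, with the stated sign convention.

5.2 cm

Lens 1: 1/d_i1 = 1/f_1 - 1/d_o1 = 1/26 - 1/11.5 = -0.04849 cm^-1, so d_i1 = -20.621 cm.
The intermediate image is virtual, 20.621 cm to the left of lens 1, so d_o2 = L - d_i1 = 12 - (-20.621) = 32.621 cm.
Lens 2: 1/d_i2 = 1/f_2 - 1/d_o2 = 1/4.5 - 1/(32.621) = 0.19157 cm^-1, so d_i2 = 5.220 cm.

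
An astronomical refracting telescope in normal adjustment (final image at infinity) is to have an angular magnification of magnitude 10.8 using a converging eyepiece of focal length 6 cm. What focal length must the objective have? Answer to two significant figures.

65 cm

|M| = f_obj/|f_eye|, so f_obj = |M| x |f_eye| = 10.8 x 6 = 64.800 cm.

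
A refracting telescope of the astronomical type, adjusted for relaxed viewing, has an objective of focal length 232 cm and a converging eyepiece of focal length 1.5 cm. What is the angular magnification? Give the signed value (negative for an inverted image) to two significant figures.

M = -f_obj/f_eye = -232/(1.5) = -154.667.

-150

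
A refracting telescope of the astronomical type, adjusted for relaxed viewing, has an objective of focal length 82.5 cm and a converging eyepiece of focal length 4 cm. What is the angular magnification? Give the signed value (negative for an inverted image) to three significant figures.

-20.6

M = -f_obj/f_eye = -82.5/(4) = -20.625.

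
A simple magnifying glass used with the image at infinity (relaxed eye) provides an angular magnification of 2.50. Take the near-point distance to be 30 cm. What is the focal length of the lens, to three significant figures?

12.0 cm

For the image at infinity, M = D/f.
f = D/M = 30/2.5 = 12.000 cm.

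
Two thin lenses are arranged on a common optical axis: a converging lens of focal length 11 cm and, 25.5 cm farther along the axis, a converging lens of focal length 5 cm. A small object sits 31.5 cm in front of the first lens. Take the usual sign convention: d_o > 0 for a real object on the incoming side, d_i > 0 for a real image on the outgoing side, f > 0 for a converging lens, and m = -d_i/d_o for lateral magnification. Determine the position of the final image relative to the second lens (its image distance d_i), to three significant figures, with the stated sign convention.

Applying the thin-lens equation to the first lens, 1/11 = 1/31.5 + 1/d_i1, which gives d_i1 = 16.902 cm.
The intermediate image is 16.902 cm to the right of lens 1, so d_o2 = L - d_i1 = 25.5 - 16.902 = 8.598 cm.
Applying the thin-lens equation again with f_2 = 5 cm and d_o2 = 8.598 cm gives d_i2 = 11.949 cm.

11.9 cm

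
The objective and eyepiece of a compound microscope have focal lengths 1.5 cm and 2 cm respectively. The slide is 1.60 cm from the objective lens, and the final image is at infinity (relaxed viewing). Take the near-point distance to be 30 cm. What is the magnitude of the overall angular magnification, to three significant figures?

Objective: 1/d_i = 1/f_obj - 1/d_o = 1/1.5 - 1/1.60 = 0.04167 cm^-1, so d_i = 24.000 cm.
m_obj = -d_i/d_o = -24.000/1.60 = -15.000.
Eyepiece angular magnification (image at infinity): M_eye = D/f_e = 30/2 = 15.000.
Overall M = m_obj x M_eye = (-15.000)(15.000) = -225.00.
|M| = 225.00.

225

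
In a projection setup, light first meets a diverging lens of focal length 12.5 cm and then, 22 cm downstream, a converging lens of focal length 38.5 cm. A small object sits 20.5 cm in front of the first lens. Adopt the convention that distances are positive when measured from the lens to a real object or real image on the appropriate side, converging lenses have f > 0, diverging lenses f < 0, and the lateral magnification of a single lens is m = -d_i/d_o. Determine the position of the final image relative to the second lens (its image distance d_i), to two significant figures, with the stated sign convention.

-130 cm

Lens 1: 1/d_i1 = 1/f_1 - 1/d_o1 = 1/(-12.5) - 1/20.5 = -0.12878 cm^-1, so d_i1 = -7.765 cm.
The intermediate image is virtual, 7.765 cm to the left of lens 1, so d_o2 = L - d_i1 = 22 - (-7.765) = 29.765 cm.
Lens 2: 1/d_i2 = 1/f_2 - 1/d_o2 = 1/38.5 - 1/(29.765) = -0.00762 cm^-1, so d_i2 = -131.194 cm.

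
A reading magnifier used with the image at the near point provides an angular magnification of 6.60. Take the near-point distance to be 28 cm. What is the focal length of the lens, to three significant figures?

5.00 cm

For the image at the near point, M = 1 + D/f.
f = D/(M - 1) = 28/(6.6 - 1) = 5.000 cm.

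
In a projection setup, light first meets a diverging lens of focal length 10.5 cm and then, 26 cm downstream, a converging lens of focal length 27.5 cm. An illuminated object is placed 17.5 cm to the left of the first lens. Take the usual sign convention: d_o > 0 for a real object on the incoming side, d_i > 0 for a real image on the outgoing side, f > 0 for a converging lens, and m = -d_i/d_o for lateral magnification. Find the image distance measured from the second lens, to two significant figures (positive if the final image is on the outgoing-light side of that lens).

180 cm

Lens 1: 1/d_i1 = 1/f_1 - 1/d_o1 = 1/(-10.5) - 1/17.5 = -0.15238 cm^-1, so d_i1 = -6.563 cm.
The intermediate image is virtual, 6.563 cm to the left of lens 1, so d_o2 = L - d_i1 = 26 - (-6.563) = 32.562 cm.
Lens 2: 1/d_i2 = 1/f_2 - 1/d_o2 = 1/27.5 - 1/(32.562) = 0.00565 cm^-1, so d_i2 = 176.883 cm.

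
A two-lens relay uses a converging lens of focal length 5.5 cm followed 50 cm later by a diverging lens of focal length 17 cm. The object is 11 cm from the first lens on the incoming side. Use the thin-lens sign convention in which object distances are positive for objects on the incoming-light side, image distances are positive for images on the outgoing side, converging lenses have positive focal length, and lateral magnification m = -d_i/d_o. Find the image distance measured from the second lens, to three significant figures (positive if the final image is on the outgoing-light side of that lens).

Lens 1: 1/d_i1 = 1/f_1 - 1/d_o1 = 1/5.5 - 1/11 = 0.09091 cm^-1, so d_i1 = 11.000 cm.
That image sits 39.000 cm in front of the second lens, so d_o2 = 39.000 cm.
Lens 2: 1/d_i2 = 1/f_2 - 1/d_o2 = 1/(-17) - 1/(39.000) = -0.08446 cm^-1, so d_i2 = -11.839 cm.

-11.8 cm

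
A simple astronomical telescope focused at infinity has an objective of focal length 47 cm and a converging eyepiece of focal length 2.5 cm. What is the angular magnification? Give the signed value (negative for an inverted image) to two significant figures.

M = -f_obj/f_eye = -47/(2.5) = -18.800.

-19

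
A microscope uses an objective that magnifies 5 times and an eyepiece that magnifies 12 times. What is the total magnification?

60

The overall magnification of a compound microscope is the product of the objective and eyepiece magnifications:
M = M_obj x M_eye = 5 x 12 = 60.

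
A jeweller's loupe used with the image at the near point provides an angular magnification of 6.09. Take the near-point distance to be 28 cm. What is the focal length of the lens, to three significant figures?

5.50 cm

For the image at the near point, M = 1 + D/f.
f = D/(M - 1) = 28/(6.09 - 1) = 5.501 cm.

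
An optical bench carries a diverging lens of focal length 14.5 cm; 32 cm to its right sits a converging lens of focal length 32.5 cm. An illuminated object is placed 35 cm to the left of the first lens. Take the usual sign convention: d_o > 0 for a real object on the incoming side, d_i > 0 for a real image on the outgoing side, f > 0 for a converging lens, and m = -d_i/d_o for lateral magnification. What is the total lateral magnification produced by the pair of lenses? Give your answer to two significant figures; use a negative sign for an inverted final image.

First lens: d_i1 = 1/(1/(-14.5) - 1/35) = -10.253 cm.
m_1 = -(-10.253)/35 = 0.2929.
With d_i1 < 0 the first image is virtual and lies on the object side; the object distance for lens 2 is d_o2 = 32 - (-10.253) = 42.253 cm.
Second lens: d_i2 = 1/(1/32.5 - 1/(42.253)) = 140.805 cm.
m_2 = -(140.805)/(42.253) = -3.3325.
Total m = m_1 x m_2 = (0.2929)(-3.3325) = -0.9762.

-0.98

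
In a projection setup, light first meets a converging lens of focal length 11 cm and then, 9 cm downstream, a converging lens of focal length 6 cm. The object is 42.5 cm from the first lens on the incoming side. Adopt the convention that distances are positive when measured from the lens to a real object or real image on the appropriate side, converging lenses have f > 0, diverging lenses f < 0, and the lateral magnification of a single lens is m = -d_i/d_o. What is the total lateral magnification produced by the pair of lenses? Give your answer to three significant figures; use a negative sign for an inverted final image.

-0.177

First lens: d_i1 = 1/(1/11 - 1/42.5) = 14.841 cm.
m_1 = -(14.841)/42.5 = -0.3492.
Since 14.841 cm > 9 cm, the first image lies past the second lens and serves as a virtual object: d_o2 = L - d_i1 = -5.841 cm.
Second lens: d_i2 = 1/(1/6 - 1/(-5.841)) = 2.960 cm.
m_2 = -(2.960)/(-5.841) = 0.5067.
Total m = m_1 x m_2 = (-0.3492)(0.5067) = -0.1769.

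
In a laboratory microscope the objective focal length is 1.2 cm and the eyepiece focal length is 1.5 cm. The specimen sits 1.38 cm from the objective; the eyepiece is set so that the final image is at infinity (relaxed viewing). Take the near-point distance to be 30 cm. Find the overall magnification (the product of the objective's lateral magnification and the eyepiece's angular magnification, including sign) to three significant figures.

-133

Objective: 1/d_i = 1/f_obj - 1/d_o = 1/1.2 - 1/1.38 = 0.10870 cm^-1, so d_i = 9.200 cm.
m_obj = -d_i/d_o = -9.200/1.38 = -6.667.
Eyepiece angular magnification (image at infinity): M_eye = D/f_e = 30/1.5 = 20.000.
Overall M = m_obj x M_eye = (-6.667)(20.000) = -133.33.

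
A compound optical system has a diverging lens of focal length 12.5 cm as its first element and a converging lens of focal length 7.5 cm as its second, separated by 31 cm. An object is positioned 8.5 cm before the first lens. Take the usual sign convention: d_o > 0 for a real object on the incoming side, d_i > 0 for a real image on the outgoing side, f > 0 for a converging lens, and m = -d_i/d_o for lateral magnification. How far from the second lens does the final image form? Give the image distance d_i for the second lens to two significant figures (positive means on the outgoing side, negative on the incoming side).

9.5 cm

Lens 1: 1/d_i1 = 1/f_1 - 1/d_o1 = 1/(-12.5) - 1/8.5 = -0.19765 cm^-1, so d_i1 = -5.060 cm.
The intermediate image is virtual, 5.060 cm to the left of lens 1, so d_o2 = L - d_i1 = 31 - (-5.060) = 36.060 cm.
Lens 2: 1/d_i2 = 1/f_2 - 1/d_o2 = 1/7.5 - 1/(36.060) = 0.10560 cm^-1, so d_i2 = 9.470 cm.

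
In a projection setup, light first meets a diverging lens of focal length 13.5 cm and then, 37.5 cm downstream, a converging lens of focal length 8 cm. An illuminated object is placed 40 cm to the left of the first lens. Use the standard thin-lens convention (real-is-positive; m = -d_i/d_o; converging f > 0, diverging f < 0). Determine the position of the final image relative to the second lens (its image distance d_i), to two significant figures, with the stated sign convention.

Applying the thin-lens equation to the first lens, 1/(-13.5) = 1/40 + 1/d_i1, which gives d_i1 = -10.093 cm.
The intermediate image is virtual, 10.093 cm to the left of lens 1, so d_o2 = L - d_i1 = 37.5 - (-10.093) = 47.593 cm.
Applying the thin-lens equation again with f_2 = 8 cm and d_o2 = 47.593 cm gives d_i2 = 9.616 cm.

9.6 cm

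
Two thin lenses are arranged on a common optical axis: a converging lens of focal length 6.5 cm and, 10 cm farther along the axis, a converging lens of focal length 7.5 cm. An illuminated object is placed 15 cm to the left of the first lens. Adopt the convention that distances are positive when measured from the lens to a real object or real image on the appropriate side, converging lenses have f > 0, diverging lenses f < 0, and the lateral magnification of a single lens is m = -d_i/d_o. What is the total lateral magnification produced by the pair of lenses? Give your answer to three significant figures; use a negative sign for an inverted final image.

-0.639

First lens: d_i1 = 1/(1/6.5 - 1/15) = 11.471 cm.
m_1 = -(11.471)/15 = -0.7647.
Since 11.471 cm > 10 cm, the first image lies past the second lens and serves as a virtual object: d_o2 = L - d_i1 = -1.471 cm.
Second lens: d_i2 = 1/(1/7.5 - 1/(-1.471)) = 1.230 cm.
m_2 = -(1.230)/(-1.471) = 0.8361.
The system's lateral magnification is m_1 m_2 = (-0.7647)(0.8361) = -0.6393.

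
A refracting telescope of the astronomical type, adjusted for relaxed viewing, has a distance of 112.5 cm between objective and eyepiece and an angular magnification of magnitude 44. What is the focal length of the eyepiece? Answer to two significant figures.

In normal adjustment the tube length equals f_obj + f_eye and |M| = f_obj/f_eye.
So f_obj = 44 f_eye and 44 f_eye + f_eye = 112.5 cm, giving f_eye = 112.5/45 = 2.500 cm and f_obj = 110.000 cm.

2.5 cm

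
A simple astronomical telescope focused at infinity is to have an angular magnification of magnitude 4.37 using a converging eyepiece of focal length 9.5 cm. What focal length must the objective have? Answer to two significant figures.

|M| = f_obj/|f_eye|, so f_obj = |M| x |f_eye| = 4.37 x 9.5 = 41.515 cm.

42 cm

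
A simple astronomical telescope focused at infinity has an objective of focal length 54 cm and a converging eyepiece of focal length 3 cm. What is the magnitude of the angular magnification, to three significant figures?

|M| = f_obj/|f_eye| = 54/3 = 18.000.

18.0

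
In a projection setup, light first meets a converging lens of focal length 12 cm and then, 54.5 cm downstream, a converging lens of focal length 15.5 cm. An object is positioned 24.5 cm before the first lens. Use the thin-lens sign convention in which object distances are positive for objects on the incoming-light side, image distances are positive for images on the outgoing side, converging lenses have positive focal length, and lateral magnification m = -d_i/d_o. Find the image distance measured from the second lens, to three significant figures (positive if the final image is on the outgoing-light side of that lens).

31.0 cm

First lens: d_i1 = 1/(1/12 - 1/24.5) = 23.520 cm.
Object distance for lens 2: d_o2 = 54.5 - 23.520 = 30.980 cm.
Second lens: d_i2 = 1/(1/15.5 - 1/(30.980)) = 31.020 cm.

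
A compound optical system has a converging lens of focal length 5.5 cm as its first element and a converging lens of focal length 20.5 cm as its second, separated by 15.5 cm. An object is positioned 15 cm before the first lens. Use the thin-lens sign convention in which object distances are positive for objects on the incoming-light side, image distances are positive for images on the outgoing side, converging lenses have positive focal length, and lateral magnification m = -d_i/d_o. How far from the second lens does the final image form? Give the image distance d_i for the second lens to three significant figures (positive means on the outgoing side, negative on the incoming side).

-10.2 cm

Lens 1: 1/d_i1 = 1/f_1 - 1/d_o1 = 1/5.5 - 1/15 = 0.11515 cm^-1, so d_i1 = 8.684 cm.
Object distance for lens 2: d_o2 = 15.5 - 8.684 = 6.816 cm.
Lens 2: 1/d_i2 = 1/f_2 - 1/d_o2 = 1/20.5 - 1/(6.816) = -0.09794 cm^-1, so d_i2 = -10.211 cm.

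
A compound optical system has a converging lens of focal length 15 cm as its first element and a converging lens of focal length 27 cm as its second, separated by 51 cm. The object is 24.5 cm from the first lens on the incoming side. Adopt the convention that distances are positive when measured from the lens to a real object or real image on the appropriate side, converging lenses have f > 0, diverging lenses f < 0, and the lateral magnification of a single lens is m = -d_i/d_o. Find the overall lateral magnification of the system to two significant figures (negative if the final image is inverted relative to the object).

First lens: d_i1 = 1/(1/15 - 1/24.5) = 38.684 cm.
m_1 = -(38.684)/24.5 = -1.5789.
The intermediate image is 38.684 cm to the right of lens 1, so d_o2 = L - d_i1 = 51 - 38.684 = 12.316 cm.
Second lens: d_i2 = 1/(1/27 - 1/(12.316)) = -22.645 cm.
m_2 = -(-22.645)/(12.316) = 1.8387.
The system's lateral magnification is m_1 m_2 = (-1.5789)(1.8387) = -2.9032.

-2.9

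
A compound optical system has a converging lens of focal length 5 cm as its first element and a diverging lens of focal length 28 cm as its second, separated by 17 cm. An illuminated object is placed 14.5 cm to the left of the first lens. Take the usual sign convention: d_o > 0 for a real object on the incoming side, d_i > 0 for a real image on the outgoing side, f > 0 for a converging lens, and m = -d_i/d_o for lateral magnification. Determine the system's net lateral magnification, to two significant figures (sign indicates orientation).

-0.39

Applying the thin-lens equation to the first lens, 1/5 = 1/14.5 + 1/d_i1, which gives d_i1 = 7.632 cm.
Its lateral magnification is m_1 = -d_i1/d_o1 = -(7.632)/14.5 = -0.5263.
That image sits 9.368 cm in front of the second lens, so d_o2 = 9.368 cm.
Applying the thin-lens equation again with f_2 = -28 cm and d_o2 = 9.368 cm gives d_i2 = -7.020 cm.
m_2 = -(-7.020)/(9.368) = 0.7493.
Total m = m_1 x m_2 = (-0.5263)(0.7493) = -0.3944.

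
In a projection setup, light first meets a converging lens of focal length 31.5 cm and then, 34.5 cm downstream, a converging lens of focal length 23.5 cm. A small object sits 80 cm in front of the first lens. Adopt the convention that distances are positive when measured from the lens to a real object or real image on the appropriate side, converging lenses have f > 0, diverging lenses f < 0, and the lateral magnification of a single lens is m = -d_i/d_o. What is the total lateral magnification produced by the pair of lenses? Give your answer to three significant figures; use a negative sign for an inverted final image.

First lens: d_i1 = 1/(1/31.5 - 1/80) = 51.959 cm.
m_1 = -(51.959)/80 = -0.6495.
Since 51.959 cm > 34.5 cm, the first image lies past the second lens and serves as a virtual object: d_o2 = L - d_i1 = -17.459 cm.
Second lens: d_i2 = 1/(1/23.5 - 1/(-17.459)) = 10.017 cm.
m_2 = -(10.017)/(-17.459) = 0.5737.
The system's lateral magnification is m_1 m_2 = (-0.6495)(0.5737) = -0.3726.

-0.373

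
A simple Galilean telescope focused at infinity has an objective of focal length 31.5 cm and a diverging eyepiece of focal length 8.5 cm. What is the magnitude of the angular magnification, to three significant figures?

3.71

|M| = f_obj/|f_eye| = 31.5/8.5 = 3.706.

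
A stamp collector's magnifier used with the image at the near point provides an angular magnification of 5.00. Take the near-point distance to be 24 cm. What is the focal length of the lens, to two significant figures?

6.0 cm

For the image at the near point, M = 1 + D/f.
f = D/(M - 1) = 24/(5.0 - 1) = 6.000 cm.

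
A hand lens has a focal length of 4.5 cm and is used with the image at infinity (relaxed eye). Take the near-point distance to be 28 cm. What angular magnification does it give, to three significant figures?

6.22

M = D/f = 28/4.5 = 6.222.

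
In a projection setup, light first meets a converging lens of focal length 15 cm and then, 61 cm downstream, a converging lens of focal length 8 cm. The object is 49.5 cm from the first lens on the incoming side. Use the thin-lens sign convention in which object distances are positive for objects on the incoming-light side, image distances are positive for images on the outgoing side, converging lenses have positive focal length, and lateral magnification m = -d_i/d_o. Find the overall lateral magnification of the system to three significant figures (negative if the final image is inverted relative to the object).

First lens: d_i1 = 1/(1/15 - 1/49.5) = 21.522 cm.
m_1 = -(21.522)/49.5 = -0.4348.
Object distance for lens 2: d_o2 = 61 - 21.522 = 39.478 cm.
Second lens: d_i2 = 1/(1/8 - 1/(39.478)) = 10.033 cm.
m_2 = -(10.033)/(39.478) = -0.2541.
Total m = m_1 x m_2 = (-0.4348)(-0.2541) = 0.1105.

0.110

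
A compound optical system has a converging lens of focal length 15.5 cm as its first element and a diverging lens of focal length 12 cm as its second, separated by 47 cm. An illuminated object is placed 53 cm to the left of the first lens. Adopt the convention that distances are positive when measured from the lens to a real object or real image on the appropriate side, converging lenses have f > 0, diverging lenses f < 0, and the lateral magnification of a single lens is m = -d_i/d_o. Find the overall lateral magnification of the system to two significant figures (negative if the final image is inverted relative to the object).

-0.13

Applying the thin-lens equation to the first lens, 1/15.5 = 1/53 + 1/d_i1, which gives d_i1 = 21.907 cm.
Its lateral magnification is m_1 = -d_i1/d_o1 = -(21.907)/53 = -0.4133.
That image sits 25.093 cm in front of the second lens, so d_o2 = 25.093 cm.
Applying the thin-lens equation again with f_2 = -12 cm and d_o2 = 25.093 cm gives d_i2 = -8.118 cm.
m_2 = -(-8.118)/(25.093) = 0.3235.
Total m = m_1 x m_2 = (-0.4133)(0.3235) = -0.1337.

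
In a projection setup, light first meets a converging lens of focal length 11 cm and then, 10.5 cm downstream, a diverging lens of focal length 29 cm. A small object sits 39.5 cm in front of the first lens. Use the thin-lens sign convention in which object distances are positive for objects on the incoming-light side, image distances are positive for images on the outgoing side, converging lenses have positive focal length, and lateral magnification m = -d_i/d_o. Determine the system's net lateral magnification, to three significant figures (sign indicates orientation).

-0.461

First lens: d_i1 = 1/(1/11 - 1/39.5) = 15.246 cm.
m_1 = -(15.246)/39.5 = -0.3860.
Since 15.246 cm > 10.5 cm, the first image lies past the second lens and serves as a virtual object: d_o2 = L - d_i1 = -4.746 cm.
Second lens: d_i2 = 1/(1/(-29) - 1/(-4.746)) = 5.674 cm.
m_2 = -(5.674)/(-4.746) = 1.1957.
The system's lateral magnification is m_1 m_2 = (-0.3860)(1.1957) = -0.4615.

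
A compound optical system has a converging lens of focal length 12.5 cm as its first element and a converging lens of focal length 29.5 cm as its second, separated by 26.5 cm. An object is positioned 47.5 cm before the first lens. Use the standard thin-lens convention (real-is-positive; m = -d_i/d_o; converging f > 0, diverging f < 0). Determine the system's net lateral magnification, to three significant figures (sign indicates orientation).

-0.528

Lens 1: 1/d_i1 = 1/f_1 - 1/d_o1 = 1/12.5 - 1/47.5 = 0.05895 cm^-1, so d_i1 = 16.964 cm.
m_1 = -(16.964)/47.5 = -0.3571.
The intermediate image is 16.964 cm to the right of lens 1, so d_o2 = L - d_i1 = 26.5 - 16.964 = 9.536 cm.
Lens 2: 1/d_i2 = 1/f_2 - 1/d_o2 = 1/29.5 - 1/(9.536) = -0.07097 cm^-1, so d_i2 = -14.090 cm.
m_2 = -(-14.090)/(9.536) = 1.4776.
Overall magnification: m = m_1 m_2 = -0.5277.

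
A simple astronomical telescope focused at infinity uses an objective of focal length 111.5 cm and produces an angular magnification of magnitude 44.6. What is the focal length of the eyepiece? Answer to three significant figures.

|M| = f_obj/f_eye, so f_eye = f_obj/|M| = 111.5/44.6 = 2.500 cm.

2.50 cm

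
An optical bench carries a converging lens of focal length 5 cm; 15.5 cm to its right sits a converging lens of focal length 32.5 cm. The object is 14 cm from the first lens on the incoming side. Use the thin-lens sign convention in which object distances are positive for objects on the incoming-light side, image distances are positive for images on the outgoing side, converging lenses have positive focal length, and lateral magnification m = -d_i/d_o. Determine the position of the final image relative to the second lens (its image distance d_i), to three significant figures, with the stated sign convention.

-10.1 cm

Lens 1: 1/d_i1 = 1/f_1 - 1/d_o1 = 1/5 - 1/14 = 0.12857 cm^-1, so d_i1 = 7.778 cm.
That image sits 7.722 cm in front of the second lens, so d_o2 = 7.722 cm.
Lens 2: 1/d_i2 = 1/f_2 - 1/d_o2 = 1/32.5 - 1/(7.722) = -0.09873 cm^-1, so d_i2 = -10.129 cm.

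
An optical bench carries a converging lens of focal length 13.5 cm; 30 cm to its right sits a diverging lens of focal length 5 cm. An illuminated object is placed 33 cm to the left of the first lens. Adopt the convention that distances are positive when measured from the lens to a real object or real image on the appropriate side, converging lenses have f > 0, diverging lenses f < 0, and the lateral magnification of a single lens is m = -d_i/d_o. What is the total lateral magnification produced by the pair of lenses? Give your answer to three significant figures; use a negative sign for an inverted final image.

-0.285

Lens 1: 1/d_i1 = 1/f_1 - 1/d_o1 = 1/13.5 - 1/33 = 0.04377 cm^-1, so d_i1 = 22.846 cm.
m_1 = -(22.846)/33 = -0.6923.
That image sits 7.154 cm in front of the second lens, so d_o2 = 7.154 cm.
Lens 2: 1/d_i2 = 1/f_2 - 1/d_o2 = 1/(-5) - 1/(7.154) = -0.33978 cm^-1, so d_i2 = -2.943 cm.
m_2 = -(-2.943)/(7.154) = 0.4114.
Overall magnification: m = m_1 m_2 = -0.2848.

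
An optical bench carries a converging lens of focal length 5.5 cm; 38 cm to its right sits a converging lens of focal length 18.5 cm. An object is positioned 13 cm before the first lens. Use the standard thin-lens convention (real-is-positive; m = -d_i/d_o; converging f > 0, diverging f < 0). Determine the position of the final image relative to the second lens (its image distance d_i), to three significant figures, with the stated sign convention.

First lens: d_i1 = 1/(1/5.5 - 1/13) = 9.533 cm.
That image sits 28.467 cm in front of the second lens, so d_o2 = 28.467 cm.
Second lens: d_i2 = 1/(1/18.5 - 1/(28.467)) = 52.839 cm.

52.8 cm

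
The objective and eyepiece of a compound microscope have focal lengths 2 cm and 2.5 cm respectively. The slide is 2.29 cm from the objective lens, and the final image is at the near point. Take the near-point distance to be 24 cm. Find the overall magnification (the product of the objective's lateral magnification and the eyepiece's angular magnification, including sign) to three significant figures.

-73.1

Objective: 1/d_i = 1/f_obj - 1/d_o = 1/2 - 1/2.29 = 0.06332 cm^-1, so d_i = 15.793 cm.
m_obj = -d_i/d_o = -15.793/2.29 = -6.897.
Eyepiece angular magnification (image at near point): M_eye = 1 + D/f_e = 1 + 24/2.5 = 10.600.
Overall M = m_obj x M_eye = (-6.897)(10.600) = -73.10.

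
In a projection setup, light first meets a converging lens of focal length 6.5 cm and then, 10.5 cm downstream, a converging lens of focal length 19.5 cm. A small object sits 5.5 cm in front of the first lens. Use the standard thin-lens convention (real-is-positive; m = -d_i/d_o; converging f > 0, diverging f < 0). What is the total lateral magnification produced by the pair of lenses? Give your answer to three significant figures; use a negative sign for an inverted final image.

First lens: d_i1 = 1/(1/6.5 - 1/5.5) = -35.750 cm.
m_1 = -(-35.750)/5.5 = 6.5000.
With d_i1 < 0 the first image is virtual and lies on the object side; the object distance for lens 2 is d_o2 = 10.5 - (-35.750) = 46.250 cm.
Second lens: d_i2 = 1/(1/19.5 - 1/(46.250)) = 33.715 cm.
m_2 = -(33.715)/(46.250) = -0.7290.
Total m = m_1 x m_2 = (6.5000)(-0.7290) = -4.7383.

-4.74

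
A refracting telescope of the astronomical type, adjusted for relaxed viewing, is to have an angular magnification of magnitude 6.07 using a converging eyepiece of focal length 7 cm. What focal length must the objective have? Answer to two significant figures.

42 cm

|M| = f_obj/|f_eye|, so f_obj = |M| x |f_eye| = 6.07 x 7 = 42.490 cm.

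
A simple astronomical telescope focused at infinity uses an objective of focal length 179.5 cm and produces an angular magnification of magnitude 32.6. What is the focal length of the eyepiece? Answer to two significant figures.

5.5 cm

|M| = f_obj/f_eye, so f_eye = f_obj/|M| = 179.5/32.6 = 5.506 cm.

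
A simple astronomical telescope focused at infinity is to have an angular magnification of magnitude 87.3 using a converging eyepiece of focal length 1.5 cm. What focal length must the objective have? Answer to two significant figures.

130 cm

|M| = f_obj/|f_eye|, so f_obj = |M| x |f_eye| = 87.3 x 1.5 = 130.950 cm.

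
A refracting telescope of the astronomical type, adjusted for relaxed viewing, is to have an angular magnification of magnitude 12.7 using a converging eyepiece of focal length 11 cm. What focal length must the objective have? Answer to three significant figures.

|M| = f_obj/|f_eye|, so f_obj = |M| x |f_eye| = 12.7 x 11 = 139.700 cm.

140 cm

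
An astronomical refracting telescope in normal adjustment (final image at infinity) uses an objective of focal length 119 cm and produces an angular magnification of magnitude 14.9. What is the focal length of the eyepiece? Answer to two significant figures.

8.0 cm

|M| = f_obj/f_eye, so f_eye = f_obj/|M| = 119/14.9 = 7.987 cm.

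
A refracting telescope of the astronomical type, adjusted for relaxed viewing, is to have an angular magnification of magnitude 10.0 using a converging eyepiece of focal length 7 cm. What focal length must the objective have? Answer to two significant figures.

|M| = f_obj/|f_eye|, so f_obj = |M| x |f_eye| = 10.0 x 7 = 70.000 cm.

70 cm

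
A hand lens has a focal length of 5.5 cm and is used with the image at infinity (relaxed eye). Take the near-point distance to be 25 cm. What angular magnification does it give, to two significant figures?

M = D/f = 25/5.5 = 4.545.

4.5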